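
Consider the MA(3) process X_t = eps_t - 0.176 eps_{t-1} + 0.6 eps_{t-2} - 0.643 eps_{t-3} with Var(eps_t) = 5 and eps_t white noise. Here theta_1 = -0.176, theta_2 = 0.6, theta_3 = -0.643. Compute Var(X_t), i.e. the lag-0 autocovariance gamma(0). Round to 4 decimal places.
\gamma(0) = 9.0221

For an MA(q) process X_t = eps_t + sum_i theta_i eps_{t-i} with
Var(eps_t) = sigma^2, the variance is
  gamma(0) = sigma^2 * (1 + sum_i theta_i^2).
  sum_i theta_i^2 = (-0.176)^2 + (0.6)^2 + (-0.643)^2 = 0.030976 + 0.36 + 0.413449 = 0.804425.
  gamma(0) = 5 * (1 + 0.804425) = 5 * 1.804425 = 9.022125, which rounds to 9.0221.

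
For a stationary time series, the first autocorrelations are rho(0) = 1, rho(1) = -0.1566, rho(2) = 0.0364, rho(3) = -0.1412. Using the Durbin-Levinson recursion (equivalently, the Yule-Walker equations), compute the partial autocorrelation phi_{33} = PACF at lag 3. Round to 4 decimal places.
\phi_{33} = -0.1370

The PACF at lag k is phi_{kk}, the last component of the solution
to the Yule-Walker system G_k phi = r_k where
  (G_k)_{ij} = rho(|i - j|), (r_k)_i = rho(i), i,j = 1..k.
Equivalently, Durbin-Levinson gives phi_{kk} iteratively:
  phi_{11} = rho(1)
  phi_{kk} = [rho(k) - sum_{j=1..k-1} phi_{k-1,j} rho(k-j)]
            / [1 - sum_{j=1..k-1} phi_{k-1,j} rho(j)],
  phi_{k,j} = phi_{k-1,j} - phi_{kk} phi_{k-1,k-j},  j = 1..k-1.
Step k = 1:
  phi_11 = rho(1) = -0.1566.
Step k = 2:
  phi_22 = [rho(2) - phi_11 rho(1)] / [1 - phi_11 rho(1)] = [0.0364 - (-0.1566)(-0.1566)] / [1 - (-0.1566)(-0.1566)]
         = 0.01187644 / 0.97547644 = 0.012175.
  Update: phi_21 = phi_11 - phi_22 phi_11 = -0.1566 - (0.012175)(-0.1566) = -0.154693.
Step k = 3:
  phi_33 = [rho(3) - phi_21 rho(2) - phi_22 rho(1)] / [1 - phi_21 rho(1) - phi_22 rho(2)]
    numerator   = -0.1412 - (-0.154693)(0.0364) - (0.012175)(-0.1566) = -0.13366255
    denominator = 1 - (-0.154693)(-0.1566) - (0.012175)(0.0364) = 0.97533184
  phi_33 = -0.13366255 / 0.97533184 = -0.137.
Therefore phi_{33} = -0.1370.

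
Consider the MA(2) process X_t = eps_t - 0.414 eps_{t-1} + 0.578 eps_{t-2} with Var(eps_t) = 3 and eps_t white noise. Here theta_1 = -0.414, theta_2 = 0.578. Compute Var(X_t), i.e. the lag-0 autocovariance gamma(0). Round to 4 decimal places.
\gamma(0) = 4.5164

For an MA(q) process X_t = eps_t + sum_i theta_i eps_{t-i} with
Var(eps_t) = sigma^2, the variance is
  gamma(0) = sigma^2 * (1 + sum_i theta_i^2).
  sum_i theta_i^2 = (-0.414)^2 + (0.578)^2 = 0.171396 + 0.334084 = 0.50548.
  gamma(0) = 3 * (1 + 0.50548) = 3 * 1.50548 = 4.51644, which rounds to 4.5164.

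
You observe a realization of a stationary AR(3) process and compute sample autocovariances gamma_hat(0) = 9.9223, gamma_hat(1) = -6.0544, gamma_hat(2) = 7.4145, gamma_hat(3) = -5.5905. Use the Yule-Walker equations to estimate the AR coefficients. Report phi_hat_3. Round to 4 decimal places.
\hat\phi_{3} = -0.0380

The Yule-Walker equations for an AR(p) process read, in matrix form,
  Gamma_p phi = r_p,   with   (Gamma_p)_{ij} = gamma(|i - j|),
                       (r_p)_i = gamma(i),   i,j = 1..p.
Substitute the sample gammas (Toeplitz matrix and right-hand side of size 3):
  Gamma_p = [[9.9223, -6.0544, 7.4145], [-6.0544, 9.9223, -6.0544], [7.4145, -6.0544, 9.9223]]
  r_p     = [-6.0544, 7.4145, -5.5905]
Written out (R1..R3):
  (R1) 9.9223 phi_1 - 6.0544 phi_2 + 7.4145 phi_3 = -6.0544
  (R2) -6.0544 phi_1 + 9.9223 phi_2 - 6.0544 phi_3 = 7.4145
  (R3) 7.4145 phi_1 - 6.0544 phi_2 + 9.9223 phi_3 = -5.5905
Gaussian elimination:
  R2 <- R2 - (-6.0544/9.9223) R1 = R2 - (-0.610181) R1:  6.22802 phi_2 - 1.530212 phi_3 = 3.72022
  R3 <- R3 - (7.4145/9.9223) R1 = R3 - (0.747256) R1:  -1.530212 phi_2 + 4.381769 phi_3 = -1.066312
  R3 <- R3 - (-1.530212/6.22802) R2 = R3 - (-0.245698) R2:  4.005799 phi_3 = -0.152262
Back-substitution:
  phi_hat_3 = -0.152262 / 4.005799 = -0.03801
  phi_hat_2 = (3.72022 - (-1.530212)(-0.03801)) / 6.22802 = 0.587997
  phi_hat_1 = (-6.0544 - (-6.0544)(0.587997) - (7.4145)(-0.03801)) / 9.9223 = -0.222993
So phi_hat = [-0.2230, 0.5880, -0.0380].
Therefore phi_hat_3 = -0.0380.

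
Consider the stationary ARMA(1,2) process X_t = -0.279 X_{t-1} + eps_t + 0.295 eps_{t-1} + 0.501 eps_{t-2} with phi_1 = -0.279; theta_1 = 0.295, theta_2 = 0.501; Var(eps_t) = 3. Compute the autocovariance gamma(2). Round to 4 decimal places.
\gamma(2) = 1.5454

Multiply the model equation by X_{t-k} and take expectations. With theta_0 = psi_0 = 1 and psi_j the MA(infinity) weights, this gives
  gamma(k) - sum_i phi_i gamma(k-i) = c_k,
  c_k = sigma^2 * sum_{j=k..q} theta_j psi_{j-k}   (c_k = 0 for k > q),
using gamma(-m) = gamma(m).
psi-weights needed (psi_j = theta_j + sum_i phi_i psi_{j-i}):
  psi_1 = theta_1 + phi_1 = 0.295 + (-0.279) = 0.016
  psi_2 = theta_2 + phi_1 psi_1 = 0.501 + (-0.279)(0.016) = 0.496536
Right-hand sides:
  c_0 = sigma^2 (1 + theta_1 psi_1 + theta_2 psi_2) = 3 * (1 + (0.295)(0.016) + (0.501)(0.496536)) = 3 * 1.253485 = 3.760454
  c_1 = sigma^2 (theta_1 + theta_2 psi_1) = 3 * (0.295 + (0.501)(0.016)) = 0.909048
  c_2 = sigma^2 theta_2 = 3 * (0.501) = 1.503
Equations for k = 0 and k = 1 (AR order 1):
  gamma(0) = phi_1 gamma(1) + c_0
  gamma(1) = phi_1 gamma(0) + c_1
Substituting the second into the first: gamma(0) (1 - phi_1^2) = c_0 + phi_1 c_1, so
  gamma(0) = (c_0 + phi_1 c_1) / (1 - phi_1^2) = (3.760454 + (-0.279)(0.909048)) / (1 - (-0.279)^2) = 3.506829 / 0.922159 = 3.802847.
  gamma(1) = phi_1 gamma(0) + c_1 = (-0.279)(3.802847) + (0.909048) = -0.151946.
For k = 2: gamma(2) = phi_1 gamma(1) + c_2
  = (-0.279)(-0.151946) + (1.503) = 1.545393.
Therefore gamma(2) = 1.5454 (to 4 decimal places).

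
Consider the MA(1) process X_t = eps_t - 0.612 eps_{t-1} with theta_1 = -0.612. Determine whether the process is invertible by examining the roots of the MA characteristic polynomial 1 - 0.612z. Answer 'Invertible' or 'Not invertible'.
\text{Invertible}

The MA(q) characteristic polynomial is P(z) = 1 - 0.612z.
Invertibility requires all roots to lie outside the unit circle, i.e. |z| > 1 for every root.
This is linear in z: 1 + (-0.612) z = 0  =>  z = -1/(-0.612) = 1.633987,  |z| = 1.633987.
Moduli of all roots: 1.6340.
All moduli strictly greater than 1? Yes.
Verdict: Invertible.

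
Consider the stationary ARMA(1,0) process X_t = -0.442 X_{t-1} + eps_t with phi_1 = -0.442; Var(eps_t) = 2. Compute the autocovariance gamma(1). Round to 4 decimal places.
\gamma(1) = -1.0986

Multiply the model equation by X_{t-k} and take expectations. With theta_0 = psi_0 = 1 and psi_j the MA(infinity) weights, this gives
  gamma(k) - sum_i phi_i gamma(k-i) = c_k,
  c_k = sigma^2 * sum_{j=k..q} theta_j psi_{j-k}   (c_k = 0 for k > q),
using gamma(-m) = gamma(m).
Pure AR (q = 0): c_0 = sigma^2 = 2, c_k = 0 for k >= 1.
Equations for k = 0 and k = 1 (AR order 1):
  gamma(0) = phi_1 gamma(1) + c_0
  gamma(1) = phi_1 gamma(0) + c_1
Substituting the second into the first: gamma(0) (1 - phi_1^2) = c_0 + phi_1 c_1, so
  gamma(0) = c_0 / (1 - phi_1^2) = 2 / (1 - (-0.442)^2) = 2 / 0.804636 = 2.485596.
  gamma(1) = phi_1 gamma(0) = (-0.442)(2.485596) = -1.098633.
Therefore gamma(1) = -1.0986 (to 4 decimal places).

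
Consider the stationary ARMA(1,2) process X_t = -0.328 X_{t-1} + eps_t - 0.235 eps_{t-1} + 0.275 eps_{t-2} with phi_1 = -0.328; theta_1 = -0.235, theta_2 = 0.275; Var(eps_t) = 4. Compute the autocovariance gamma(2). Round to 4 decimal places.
\gamma(2) = 2.2801

Multiply the model equation by X_{t-k} and take expectations. With theta_0 = psi_0 = 1 and psi_j the MA(infinity) weights, this gives
  gamma(k) - sum_i phi_i gamma(k-i) = c_k,
  c_k = sigma^2 * sum_{j=k..q} theta_j psi_{j-k}   (c_k = 0 for k > q),
using gamma(-m) = gamma(m).
psi-weights needed (psi_j = theta_j + sum_i phi_i psi_{j-i}):
  psi_1 = theta_1 + phi_1 = -0.235 + (-0.328) = -0.563
  psi_2 = theta_2 + phi_1 psi_1 = 0.275 + (-0.328)(-0.563) = 0.459664
Right-hand sides:
  c_0 = sigma^2 (1 + theta_1 psi_1 + theta_2 psi_2) = 4 * (1 + (-0.235)(-0.563) + (0.275)(0.459664)) = 4 * 1.258713 = 5.03485
  c_1 = sigma^2 (theta_1 + theta_2 psi_1) = 4 * (-0.235 + (0.275)(-0.563)) = -1.5593
  c_2 = sigma^2 theta_2 = 4 * (0.275) = 1.1
Equations for k = 0 and k = 1 (AR order 1):
  gamma(0) = phi_1 gamma(1) + c_0
  gamma(1) = phi_1 gamma(0) + c_1
Substituting the second into the first: gamma(0) (1 - phi_1^2) = c_0 + phi_1 c_1, so
  gamma(0) = (c_0 + phi_1 c_1) / (1 - phi_1^2) = (5.03485 + (-0.328)(-1.5593)) / (1 - (-0.328)^2) = 5.546301 / 0.892416 = 6.214928.
  gamma(1) = phi_1 gamma(0) + c_1 = (-0.328)(6.214928) + (-1.5593) = -3.597796.
For k = 2: gamma(2) = phi_1 gamma(1) + c_2
  = (-0.328)(-3.597796) + (1.1) = 2.280077.
Therefore gamma(2) = 2.2801 (to 4 decimal places).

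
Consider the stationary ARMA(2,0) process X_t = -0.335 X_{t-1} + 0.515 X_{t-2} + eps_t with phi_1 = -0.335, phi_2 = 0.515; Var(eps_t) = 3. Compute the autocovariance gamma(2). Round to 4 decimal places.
\gamma(2) = 5.8279

Multiply the model equation by X_{t-k} and take expectations. With theta_0 = psi_0 = 1 and psi_j the MA(infinity) weights, this gives
  gamma(k) - sum_i phi_i gamma(k-i) = c_k,
  c_k = sigma^2 * sum_{j=k..q} theta_j psi_{j-k}   (c_k = 0 for k > q),
using gamma(-m) = gamma(m).
Pure AR (q = 0): c_0 = sigma^2 = 3, c_k = 0 for k >= 1.
Equations for k = 0, 1, 2 (AR order 2, c_2 = 0):
  (E0) gamma(0) = phi_1 gamma(1) + phi_2 gamma(2) + c_0
  (E1) gamma(1) = phi_1 gamma(0) + phi_2 gamma(1) + c_1
  (E2) gamma(2) = phi_1 gamma(1) + phi_2 gamma(0)
From (E1): gamma(1) = A gamma(0) + B with
  A = phi_1 / (1 - phi_2) = -0.335 / 0.485 = -0.690722,   B = c_1 / (1 - phi_2) = 0 / 0.485 = 0.
Insert (E2) into (E0): gamma(0) (1 - phi_2^2) = phi_1 (1 + phi_2) gamma(1) + c_0.
  phi_1 (1 + phi_2) = (-0.335)(1.515) = -0.507525,   1 - phi_2^2 = 0.734775.
Replace gamma(1) by A gamma(0) + B and collect gamma(0):
  gamma(0) [0.734775 - (-0.507525)(-0.690722)] = c_0 = 3
  gamma(0) * 0.384216 = 3
  gamma(0) = 3 / 0.384216 = 7.808098.
  gamma(1) = A gamma(0) = (-0.690722)(7.808098) = -5.393222.
  gamma(2) = phi_1 gamma(1) + phi_2 gamma(0) = (-0.335)(-5.393222) + (0.515)(7.808098) = 5.8279.
Therefore gamma(2) = 5.8279 (to 4 decimal places).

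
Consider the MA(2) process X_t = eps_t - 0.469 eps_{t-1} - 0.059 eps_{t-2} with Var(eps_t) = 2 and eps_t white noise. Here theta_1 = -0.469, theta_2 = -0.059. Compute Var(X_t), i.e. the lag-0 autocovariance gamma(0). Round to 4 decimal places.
\gamma(0) = 2.4469

For an MA(q) process X_t = eps_t + sum_i theta_i eps_{t-i} with
Var(eps_t) = sigma^2, the variance is
  gamma(0) = sigma^2 * (1 + sum_i theta_i^2).
  sum_i theta_i^2 = (-0.469)^2 + (-0.059)^2 = 0.219961 + 0.003481 = 0.223442.
  gamma(0) = 2 * (1 + 0.223442) = 2 * 1.223442 = 2.446884, which rounds to 2.4469.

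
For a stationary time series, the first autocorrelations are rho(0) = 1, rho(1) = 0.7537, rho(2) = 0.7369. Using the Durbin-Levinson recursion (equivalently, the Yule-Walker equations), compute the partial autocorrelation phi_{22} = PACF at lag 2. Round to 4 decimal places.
\phi_{22} = 0.3909

The PACF at lag k is phi_{kk}, the last component of the solution
to the Yule-Walker system G_k phi = r_k where
  (G_k)_{ij} = rho(|i - j|), (r_k)_i = rho(i), i,j = 1..k.
Equivalently, Durbin-Levinson gives phi_{kk} iteratively:
  phi_{11} = rho(1)
  phi_{kk} = [rho(k) - sum_{j=1..k-1} phi_{k-1,j} rho(k-j)]
            / [1 - sum_{j=1..k-1} phi_{k-1,j} rho(j)],
  phi_{k,j} = phi_{k-1,j} - phi_{kk} phi_{k-1,k-j},  j = 1..k-1.
Step k = 1:
  phi_11 = rho(1) = 0.7537.
Step k = 2:
  phi_22 = [rho(2) - phi_11 rho(1)] / [1 - phi_11 rho(1)] = [0.7369 - (0.7537)(0.7537)] / [1 - (0.7537)(0.7537)]
         = 0.16883631 / 0.43193631 = 0.3909.
Therefore phi_{22} = 0.3909.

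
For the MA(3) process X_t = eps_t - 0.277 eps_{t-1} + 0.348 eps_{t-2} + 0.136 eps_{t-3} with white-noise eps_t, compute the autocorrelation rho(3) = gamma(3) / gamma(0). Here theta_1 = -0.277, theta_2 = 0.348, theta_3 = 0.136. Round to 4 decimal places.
\rho(3) = 0.1118

For an MA(q) process with theta_0 = 1, the autocovariance is
  gamma(k) = sigma^2 * sum_{i=0..q-k} theta_i * theta_{i+k},
and rho(k) = gamma(k) / gamma(0). Sigma^2 cancels.
  numerator   = (1)*(0.136) = 0.136.
  denominator = (1)^2 + (-0.277)^2 + (0.348)^2 + (0.136)^2 = 1.216329.
  rho(3) = 0.136 / 1.216329 = 0.1118.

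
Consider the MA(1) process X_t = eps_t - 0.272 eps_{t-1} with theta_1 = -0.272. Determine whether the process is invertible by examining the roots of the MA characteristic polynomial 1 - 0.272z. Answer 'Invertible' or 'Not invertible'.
\text{Invertible}

The MA(q) characteristic polynomial is P(z) = 1 - 0.272z.
Invertibility requires all roots to lie outside the unit circle, i.e. |z| > 1 for every root.
This is linear in z: 1 + (-0.272) z = 0  =>  z = -1/(-0.272) = 3.676471,  |z| = 3.676471.
Moduli of all roots: 3.6765.
All moduli strictly greater than 1? Yes.
Verdict: Invertible.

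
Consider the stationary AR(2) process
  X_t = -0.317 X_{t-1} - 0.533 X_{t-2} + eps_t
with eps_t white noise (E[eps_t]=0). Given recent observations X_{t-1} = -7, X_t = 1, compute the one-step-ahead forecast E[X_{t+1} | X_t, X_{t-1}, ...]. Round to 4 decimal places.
E[X_{t+1} \mid \mathcal F_t] = 3.4140

For an AR(p) model X_t = c + sum_i phi_i X_{t-i} + eps_t, the
one-step-ahead conditional mean is
  E[X_{t+1} | X_t, ...] = c + sum_i phi_i X_{t+1-i}.
Substitute known values:
  E[X_{t+1} | ...] = (-0.317) * (1) + (-0.533) * (-7)
                   = 3.4140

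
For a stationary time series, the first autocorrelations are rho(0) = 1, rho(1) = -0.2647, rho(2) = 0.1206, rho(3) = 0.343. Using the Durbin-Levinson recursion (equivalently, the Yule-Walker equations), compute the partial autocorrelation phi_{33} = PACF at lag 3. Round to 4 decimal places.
\phi_{33} = 0.4180

The PACF at lag k is phi_{kk}, the last component of the solution
to the Yule-Walker system G_k phi = r_k where
  (G_k)_{ij} = rho(|i - j|), (r_k)_i = rho(i), i,j = 1..k.
Equivalently, Durbin-Levinson gives phi_{kk} iteratively:
  phi_{11} = rho(1)
  phi_{kk} = [rho(k) - sum_{j=1..k-1} phi_{k-1,j} rho(k-j)]
            / [1 - sum_{j=1..k-1} phi_{k-1,j} rho(j)],
  phi_{k,j} = phi_{k-1,j} - phi_{kk} phi_{k-1,k-j},  j = 1..k-1.
Step k = 1:
  phi_11 = rho(1) = -0.2647.
Step k = 2:
  phi_22 = [rho(2) - phi_11 rho(1)] / [1 - phi_11 rho(1)] = [0.1206 - (-0.2647)(-0.2647)] / [1 - (-0.2647)(-0.2647)]
         = 0.05053391 / 0.92993391 = 0.054341.
  Update: phi_21 = phi_11 - phi_22 phi_11 = -0.2647 - (0.054341)(-0.2647) = -0.250316.
Step k = 3:
  phi_33 = [rho(3) - phi_21 rho(2) - phi_22 rho(1)] / [1 - phi_21 rho(1) - phi_22 rho(2)]
    numerator   = 0.343 - (-0.250316)(0.1206) - (0.054341)(-0.2647) = 0.38757226
    denominator = 1 - (-0.250316)(-0.2647) - (0.054341)(0.1206) = 0.92718783
  phi_33 = 0.38757226 / 0.92718783 = 0.418.
Therefore phi_{33} = 0.4180.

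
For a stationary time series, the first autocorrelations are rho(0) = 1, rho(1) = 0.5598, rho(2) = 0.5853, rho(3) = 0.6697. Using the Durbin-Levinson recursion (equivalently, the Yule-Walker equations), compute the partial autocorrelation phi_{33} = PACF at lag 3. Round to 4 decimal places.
\phi_{33} = 0.4320

The PACF at lag k is phi_{kk}, the last component of the solution
to the Yule-Walker system G_k phi = r_k where
  (G_k)_{ij} = rho(|i - j|), (r_k)_i = rho(i), i,j = 1..k.
Equivalently, Durbin-Levinson gives phi_{kk} iteratively:
  phi_{11} = rho(1)
  phi_{kk} = [rho(k) - sum_{j=1..k-1} phi_{k-1,j} rho(k-j)]
            / [1 - sum_{j=1..k-1} phi_{k-1,j} rho(j)],
  phi_{k,j} = phi_{k-1,j} - phi_{kk} phi_{k-1,k-j},  j = 1..k-1.
Step k = 1:
  phi_11 = rho(1) = 0.5598.
Step k = 2:
  phi_22 = [rho(2) - phi_11 rho(1)] / [1 - phi_11 rho(1)] = [0.5853 - (0.5598)(0.5598)] / [1 - (0.5598)(0.5598)]
         = 0.27192396 / 0.68662396 = 0.39603.
  Update: phi_21 = phi_11 - phi_22 phi_11 = 0.5598 - (0.39603)(0.5598) = 0.338102.
Step k = 3:
  phi_33 = [rho(3) - phi_21 rho(2) - phi_22 rho(1)] / [1 - phi_21 rho(1) - phi_22 rho(2)]
    numerator   = 0.6697 - (0.338102)(0.5853) - (0.39603)(0.5598) = 0.25011098
    denominator = 1 - (0.338102)(0.5598) - (0.39603)(0.5853) = 0.57893381
  phi_33 = 0.25011098 / 0.57893381 = 0.432.
Therefore phi_{33} = 0.4320.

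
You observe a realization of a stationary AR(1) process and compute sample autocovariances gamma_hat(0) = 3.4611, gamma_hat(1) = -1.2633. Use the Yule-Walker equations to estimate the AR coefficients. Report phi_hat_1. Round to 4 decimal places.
\hat\phi_{1} = -0.3650

The Yule-Walker equations for an AR(p) process read, in matrix form,
  Gamma_p phi = r_p,   with   (Gamma_p)_{ij} = gamma(|i - j|),
                       (r_p)_i = gamma(i),   i,j = 1..p.
Substitute the sample gammas (Toeplitz matrix and right-hand side of size 1):
  Gamma_p = [[3.4611]]
  r_p     = [-1.2633]
With p = 1 this is the single equation gamma(0) phi_1 = gamma(1):
  phi_hat_1 = gamma(1) / gamma(0) = -1.2633 / 3.4611 = -0.3650.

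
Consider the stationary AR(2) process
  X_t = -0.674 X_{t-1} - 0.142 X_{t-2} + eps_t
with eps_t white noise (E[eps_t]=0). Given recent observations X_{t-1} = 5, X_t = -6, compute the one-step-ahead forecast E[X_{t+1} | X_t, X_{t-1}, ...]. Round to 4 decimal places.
E[X_{t+1} \mid \mathcal F_t] = 3.3340

For an AR(p) model X_t = c + sum_i phi_i X_{t-i} + eps_t, the
one-step-ahead conditional mean is
  E[X_{t+1} | X_t, ...] = c + sum_i phi_i X_{t+1-i}.
Substitute known values:
  E[X_{t+1} | ...] = (-0.674) * (-6) + (-0.142) * (5)
                   = 3.3340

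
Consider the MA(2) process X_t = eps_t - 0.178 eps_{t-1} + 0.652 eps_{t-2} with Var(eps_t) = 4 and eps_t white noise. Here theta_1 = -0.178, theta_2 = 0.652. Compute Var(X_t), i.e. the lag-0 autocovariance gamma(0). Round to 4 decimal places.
\gamma(0) = 5.8272

For an MA(q) process X_t = eps_t + sum_i theta_i eps_{t-i} with
Var(eps_t) = sigma^2, the variance is
  gamma(0) = sigma^2 * (1 + sum_i theta_i^2).
  sum_i theta_i^2 = (-0.178)^2 + (0.652)^2 = 0.031684 + 0.425104 = 0.456788.
  gamma(0) = 4 * (1 + 0.456788) = 4 * 1.456788 = 5.827152, which rounds to 5.8272.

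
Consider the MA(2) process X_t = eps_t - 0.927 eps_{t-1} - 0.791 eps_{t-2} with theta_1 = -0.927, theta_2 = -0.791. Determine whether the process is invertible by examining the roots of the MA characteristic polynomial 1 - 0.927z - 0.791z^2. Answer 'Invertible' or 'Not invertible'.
\text{Not invertible}

The MA(q) characteristic polynomial is P(z) = 1 - 0.927z - 0.791z^2.
Invertibility requires all roots to lie outside the unit circle, i.e. |z| > 1 for every root.
Set 1 + (-0.927) z + (-0.791) z^2 = 0, i.e. a z^2 + b z + c = 0 with a = -0.791, b = -0.927, c = 1.
Discriminant D = b^2 - 4ac = (-0.927)^2 - 4*(-0.791)*1 = 0.859329 - (-3.164) = 4.023329.
D >= 0, so the roots are real: z = (-b +/- sqrt(D)) / (2a) = (0.927 +/- 2.005824) / (-1.582).
  z_1 = (0.927 + 2.005824) / (-1.582) = -1.8539,   |z_1| = 1.8539.
  z_2 = (0.927 - 2.005824) / (-1.582) = 0.6819,   |z_2| = 0.6819.
Moduli of all roots: 1.8539, 0.6819.
All moduli strictly greater than 1? No.
Verdict: Not invertible.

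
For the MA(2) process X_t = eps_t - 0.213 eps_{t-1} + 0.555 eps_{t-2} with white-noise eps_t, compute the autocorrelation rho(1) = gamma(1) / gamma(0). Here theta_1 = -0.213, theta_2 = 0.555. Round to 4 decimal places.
\rho(1) = -0.2447

For an MA(q) process with theta_0 = 1, the autocovariance is
  gamma(k) = sigma^2 * sum_{i=0..q-k} theta_i * theta_{i+k},
and rho(k) = gamma(k) / gamma(0). Sigma^2 cancels.
  numerator   = (1)*(-0.213) + (-0.213)*(0.555) = -0.331215.
  denominator = (1)^2 + (-0.213)^2 + (0.555)^2 = 1.353394.
  rho(1) = -0.331215 / 1.353394 = -0.2447.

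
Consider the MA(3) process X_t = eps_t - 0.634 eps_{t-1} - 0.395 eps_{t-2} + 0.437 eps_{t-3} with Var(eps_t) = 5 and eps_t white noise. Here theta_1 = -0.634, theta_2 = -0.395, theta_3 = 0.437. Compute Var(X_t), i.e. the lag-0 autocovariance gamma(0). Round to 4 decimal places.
\gamma(0) = 8.7448

For an MA(q) process X_t = eps_t + sum_i theta_i eps_{t-i} with
Var(eps_t) = sigma^2, the variance is
  gamma(0) = sigma^2 * (1 + sum_i theta_i^2).
  sum_i theta_i^2 = (-0.634)^2 + (-0.395)^2 + (0.437)^2 = 0.401956 + 0.156025 + 0.190969 = 0.74895.
  gamma(0) = 5 * (1 + 0.74895) = 5 * 1.74895 = 8.74475, which rounds to 8.7448.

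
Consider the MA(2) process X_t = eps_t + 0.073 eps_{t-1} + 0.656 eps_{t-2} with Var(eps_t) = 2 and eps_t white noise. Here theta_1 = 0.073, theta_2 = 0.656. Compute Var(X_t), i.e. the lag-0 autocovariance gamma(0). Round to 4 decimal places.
\gamma(0) = 2.8713

For an MA(q) process X_t = eps_t + sum_i theta_i eps_{t-i} with
Var(eps_t) = sigma^2, the variance is
  gamma(0) = sigma^2 * (1 + sum_i theta_i^2).
  sum_i theta_i^2 = (0.073)^2 + (0.656)^2 = 0.005329 + 0.430336 = 0.435665.
  gamma(0) = 2 * (1 + 0.435665) = 2 * 1.435665 = 2.87133, which rounds to 2.8713.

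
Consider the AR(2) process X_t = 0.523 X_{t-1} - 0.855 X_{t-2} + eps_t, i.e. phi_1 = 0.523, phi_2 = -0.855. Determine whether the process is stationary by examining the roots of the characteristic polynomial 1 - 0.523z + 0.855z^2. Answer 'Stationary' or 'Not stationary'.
\text{Stationary}

The AR(p) characteristic polynomial is P(z) = 1 - 0.523z + 0.855z^2.
Stationarity requires all roots to lie outside the unit circle, i.e. |z| > 1 for every root.
Set 1 + (-0.523) z + (0.855) z^2 = 0, i.e. a z^2 + b z + c = 0 with a = 0.855, b = -0.523, c = 1.
Discriminant D = b^2 - 4ac = (-0.523)^2 - 4*(0.855)*1 = 0.273529 - (3.42) = -3.146471.
D < 0, so the roots are the complex-conjugate pair z = (-b +/- i sqrt(-D)) / (2a) = 0.3058 +/- 1.0373i.
For a conjugate pair |z|^2 = z * conj(z) = (product of roots) = c/a = 1/(0.855) = 1.169591, so |z| = sqrt(1.169591) = 1.0815 for both roots.
Moduli of all roots: 1.0815, 1.0815.
All moduli strictly greater than 1? Yes.
Verdict: Stationary.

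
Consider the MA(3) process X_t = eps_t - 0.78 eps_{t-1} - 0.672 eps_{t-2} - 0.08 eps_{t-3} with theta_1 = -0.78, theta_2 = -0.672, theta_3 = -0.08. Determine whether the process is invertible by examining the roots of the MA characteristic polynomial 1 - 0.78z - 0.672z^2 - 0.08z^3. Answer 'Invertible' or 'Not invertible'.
\text{Not invertible}

The MA(q) characteristic polynomial is P(z) = 1 - 0.78z - 0.672z^2 - 0.08z^3.
Invertibility requires all roots to lie outside the unit circle, i.e. |z| > 1 for every root.
Degree 3: look for a simple real root z0 first, then factor out (1 - z/z0) and solve the remaining quadratic.
Testing z0 = -2.5: P(-2.5) = 1 + (-0.78)(-2.5) + (-0.672)(-2.5)^2 + (-0.08)(-2.5)^3
  = 1 + (1.95) + (-4.2) + (1.25) = 0.  So z_0 = -2.5 is a root, |z_0| = 2.5.
Divide out the factor (1 + 0.4 z) = (1 - z/z0) (since 1/z0 = -0.4):
  P(z) = (1 + 0.4 z)(1 + (-1.18) z + (-0.2) z^2)
  [check: z-coef -1.18 - (-0.4) = -0.78; z^2-coef -0.2 - (-0.4)(-1.18) = -0.672; z^3-coef -(-0.4)(-0.2) = -0.08.]
Remaining roots from the quadratic factor 1 + (-1.18) z + (-0.2) z^2:
  Set 1 + (-1.18) z + (-0.2) z^2 = 0, i.e. a z^2 + b z + c = 0 with a = -0.2, b = -1.18, c = 1.
  Discriminant D = b^2 - 4ac = (-1.18)^2 - 4*(-0.2)*1 = 1.3924 - (-0.8) = 2.1924.
  D >= 0, so the roots are real: z = (-b +/- sqrt(D)) / (2a) = (1.18 +/- 1.480676) / (-0.4).
    z_1 = (1.18 + 1.480676) / (-0.4) = -6.6517,   |z_1| = 6.6517.
    z_2 = (1.18 - 1.480676) / (-0.4) = 0.7517,   |z_2| = 0.7517.
Moduli of all roots: 2.5000, 6.6517, 0.7517.
All moduli strictly greater than 1? No.
Verdict: Not invertible.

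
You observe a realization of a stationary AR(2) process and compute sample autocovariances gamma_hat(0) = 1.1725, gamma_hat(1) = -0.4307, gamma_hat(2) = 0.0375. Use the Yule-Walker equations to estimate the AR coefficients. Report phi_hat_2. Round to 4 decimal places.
\hat\phi_{2} = -0.1190

The Yule-Walker equations for an AR(p) process read, in matrix form,
  Gamma_p phi = r_p,   with   (Gamma_p)_{ij} = gamma(|i - j|),
                       (r_p)_i = gamma(i),   i,j = 1..p.
Substitute the sample gammas (Toeplitz matrix and right-hand side of size 2):
  Gamma_p = [[1.1725, -0.4307], [-0.4307, 1.1725]]
  r_p     = [-0.4307, 0.0375]
Written out:
  1.1725 phi_1 - 0.4307 phi_2 = -0.4307
  -0.4307 phi_1 + 1.1725 phi_2 = 0.0375
Solve by Cramer's rule:
  det = gamma(0)^2 - gamma(1)^2 = (1.1725)^2 - (-0.4307)^2 = 1.37475625 - 0.18550249 = 1.18925376
  phi_hat_1 = [gamma(1) gamma(0) - gamma(1) gamma(2)] / det = [(-0.4307)(1.1725) - (-0.4307)(0.0375)] / 1.18925376 = -0.4888445 / 1.18925376 = -0.4111
  phi_hat_2 = [gamma(0) gamma(2) - gamma(1)^2] / det = [(1.1725)(0.0375) - (-0.4307)^2] / 1.18925376 = -0.14153374 / 1.18925376 = -0.119
So phi_hat = [-0.4111, -0.1190].
Therefore phi_hat_2 = -0.1190.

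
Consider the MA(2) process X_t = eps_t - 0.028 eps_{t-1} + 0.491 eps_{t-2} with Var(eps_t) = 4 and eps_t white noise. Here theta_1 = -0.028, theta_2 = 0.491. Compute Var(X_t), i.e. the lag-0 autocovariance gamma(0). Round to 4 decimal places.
\gamma(0) = 4.9675

For an MA(q) process X_t = eps_t + sum_i theta_i eps_{t-i} with
Var(eps_t) = sigma^2, the variance is
  gamma(0) = sigma^2 * (1 + sum_i theta_i^2).
  sum_i theta_i^2 = (-0.028)^2 + (0.491)^2 = 0.000784 + 0.241081 = 0.241865.
  gamma(0) = 4 * (1 + 0.241865) = 4 * 1.241865 = 4.96746, which rounds to 4.9675.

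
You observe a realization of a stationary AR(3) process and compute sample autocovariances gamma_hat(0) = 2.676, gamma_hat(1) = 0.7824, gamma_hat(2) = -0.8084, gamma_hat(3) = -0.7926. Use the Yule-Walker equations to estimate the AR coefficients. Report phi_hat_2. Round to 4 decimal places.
\hat\phi_{2} = -0.3980

The Yule-Walker equations for an AR(p) process read, in matrix form,
  Gamma_p phi = r_p,   with   (Gamma_p)_{ij} = gamma(|i - j|),
                       (r_p)_i = gamma(i),   i,j = 1..p.
Substitute the sample gammas (Toeplitz matrix and right-hand side of size 3):
  Gamma_p = [[2.676, 0.7824, -0.8084], [0.7824, 2.676, 0.7824], [-0.8084, 0.7824, 2.676]]
  r_p     = [0.7824, -0.8084, -0.7926]
Written out (R1..R3):
  (R1) 2.676 phi_1 + 0.7824 phi_2 - 0.8084 phi_3 = 0.7824
  (R2) 0.7824 phi_1 + 2.676 phi_2 + 0.7824 phi_3 = -0.8084
  (R3) -0.8084 phi_1 + 0.7824 phi_2 + 2.676 phi_3 = -0.7926
Gaussian elimination:
  R2 <- R2 - (0.7824/2.676) R1 = R2 - (0.292377) R1:  2.447244 phi_2 + 1.018757 phi_3 = -1.037156
  R3 <- R3 - (-0.8084/2.676) R1 = R3 - (-0.302093) R1:  1.018757 phi_2 + 2.431788 phi_3 = -0.556243
  R3 <- R3 - (1.018757/2.447244) R2 = R3 - (0.416288) R2:  2.007692 phi_3 = -0.124488
Back-substitution:
  phi_hat_3 = -0.124488 / 2.007692 = -0.062005
  phi_hat_2 = (-1.037156 - (1.018757)(-0.062005)) / 2.447244 = -0.397993
  phi_hat_1 = (0.7824 - (0.7824)(-0.397993) - (-0.8084)(-0.062005)) / 2.676 = 0.390009
So phi_hat = [0.3900, -0.3980, -0.0620].
Therefore phi_hat_2 = -0.3980.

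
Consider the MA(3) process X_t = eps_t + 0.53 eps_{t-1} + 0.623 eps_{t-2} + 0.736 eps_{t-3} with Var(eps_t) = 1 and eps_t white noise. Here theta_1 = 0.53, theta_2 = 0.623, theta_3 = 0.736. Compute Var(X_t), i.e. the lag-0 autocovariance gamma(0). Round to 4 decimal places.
\gamma(0) = 2.2107

For an MA(q) process X_t = eps_t + sum_i theta_i eps_{t-i} with
Var(eps_t) = sigma^2, the variance is
  gamma(0) = sigma^2 * (1 + sum_i theta_i^2).
  sum_i theta_i^2 = (0.53)^2 + (0.623)^2 + (0.736)^2 = 0.2809 + 0.388129 + 0.541696 = 1.210725.
  gamma(0) = 1 * (1 + 1.210725) = 1 * 2.210725 = 2.210725, which rounds to 2.2107.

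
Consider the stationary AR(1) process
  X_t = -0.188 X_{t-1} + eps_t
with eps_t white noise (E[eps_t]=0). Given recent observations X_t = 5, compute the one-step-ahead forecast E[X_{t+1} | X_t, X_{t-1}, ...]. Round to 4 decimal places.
E[X_{t+1} \mid \mathcal F_t] = -0.9400

For an AR(p) model X_t = c + sum_i phi_i X_{t-i} + eps_t, the
one-step-ahead conditional mean is
  E[X_{t+1} | X_t, ...] = c + sum_i phi_i X_{t+1-i}.
Substitute known values:
  E[X_{t+1} | ...] = (-0.188) * (5)
                   = -0.9400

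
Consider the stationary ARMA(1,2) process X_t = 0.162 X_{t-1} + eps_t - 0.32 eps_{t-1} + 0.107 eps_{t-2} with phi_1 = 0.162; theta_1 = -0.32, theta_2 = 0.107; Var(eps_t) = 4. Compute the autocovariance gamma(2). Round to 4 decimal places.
\gamma(2) = 0.3180

Multiply the model equation by X_{t-k} and take expectations. With theta_0 = psi_0 = 1 and psi_j the MA(infinity) weights, this gives
  gamma(k) - sum_i phi_i gamma(k-i) = c_k,
  c_k = sigma^2 * sum_{j=k..q} theta_j psi_{j-k}   (c_k = 0 for k > q),
using gamma(-m) = gamma(m).
psi-weights needed (psi_j = theta_j + sum_i phi_i psi_{j-i}):
  psi_1 = theta_1 + phi_1 = -0.32 + (0.162) = -0.158
  psi_2 = theta_2 + phi_1 psi_1 = 0.107 + (0.162)(-0.158) = 0.081404
Right-hand sides:
  c_0 = sigma^2 (1 + theta_1 psi_1 + theta_2 psi_2) = 4 * (1 + (-0.32)(-0.158) + (0.107)(0.081404)) = 4 * 1.05927 = 4.237081
  c_1 = sigma^2 (theta_1 + theta_2 psi_1) = 4 * (-0.32 + (0.107)(-0.158)) = -1.347624
  c_2 = sigma^2 theta_2 = 4 * (0.107) = 0.428
Equations for k = 0 and k = 1 (AR order 1):
  gamma(0) = phi_1 gamma(1) + c_0
  gamma(1) = phi_1 gamma(0) + c_1
Substituting the second into the first: gamma(0) (1 - phi_1^2) = c_0 + phi_1 c_1, so
  gamma(0) = (c_0 + phi_1 c_1) / (1 - phi_1^2) = (4.237081 + (0.162)(-1.347624)) / (1 - (0.162)^2) = 4.018766 / 0.973756 = 4.127077.
  gamma(1) = phi_1 gamma(0) + c_1 = (0.162)(4.127077) + (-1.347624) = -0.679038.
For k = 2: gamma(2) = phi_1 gamma(1) + c_2
  = (0.162)(-0.679038) + (0.428) = 0.317996.
Therefore gamma(2) = 0.3180 (to 4 decimal places).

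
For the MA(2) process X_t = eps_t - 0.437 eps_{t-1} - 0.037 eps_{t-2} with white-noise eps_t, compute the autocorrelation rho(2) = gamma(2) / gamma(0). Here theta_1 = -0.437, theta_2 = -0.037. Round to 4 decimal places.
\rho(2) = -0.0310

For an MA(q) process with theta_0 = 1, the autocovariance is
  gamma(k) = sigma^2 * sum_{i=0..q-k} theta_i * theta_{i+k},
and rho(k) = gamma(k) / gamma(0). Sigma^2 cancels.
  numerator   = (1)*(-0.037) = -0.037.
  denominator = (1)^2 + (-0.437)^2 + (-0.037)^2 = 1.192338.
  rho(2) = -0.037 / 1.192338 = -0.0310.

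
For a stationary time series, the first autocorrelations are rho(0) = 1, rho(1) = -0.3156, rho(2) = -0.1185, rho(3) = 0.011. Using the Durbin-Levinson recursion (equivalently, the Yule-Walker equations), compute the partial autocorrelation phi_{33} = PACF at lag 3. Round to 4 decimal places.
\phi_{33} = -0.1320

The PACF at lag k is phi_{kk}, the last component of the solution
to the Yule-Walker system G_k phi = r_k where
  (G_k)_{ij} = rho(|i - j|), (r_k)_i = rho(i), i,j = 1..k.
Equivalently, Durbin-Levinson gives phi_{kk} iteratively:
  phi_{11} = rho(1)
  phi_{kk} = [rho(k) - sum_{j=1..k-1} phi_{k-1,j} rho(k-j)]
            / [1 - sum_{j=1..k-1} phi_{k-1,j} rho(j)],
  phi_{k,j} = phi_{k-1,j} - phi_{kk} phi_{k-1,k-j},  j = 1..k-1.
Step k = 1:
  phi_11 = rho(1) = -0.3156.
Step k = 2:
  phi_22 = [rho(2) - phi_11 rho(1)] / [1 - phi_11 rho(1)] = [-0.1185 - (-0.3156)(-0.3156)] / [1 - (-0.3156)(-0.3156)]
         = -0.21810336 / 0.90039664 = -0.24223.
  Update: phi_21 = phi_11 - phi_22 phi_11 = -0.3156 - (-0.24223)(-0.3156) = -0.392048.
Step k = 3:
  phi_33 = [rho(3) - phi_21 rho(2) - phi_22 rho(1)] / [1 - phi_21 rho(1) - phi_22 rho(2)]
    numerator   = 0.011 - (-0.392048)(-0.1185) - (-0.24223)(-0.3156) = -0.11190556
    denominator = 1 - (-0.392048)(-0.3156) - (-0.24223)(-0.1185) = 0.84756539
  phi_33 = -0.11190556 / 0.84756539 = -0.132.
Therefore phi_{33} = -0.1320.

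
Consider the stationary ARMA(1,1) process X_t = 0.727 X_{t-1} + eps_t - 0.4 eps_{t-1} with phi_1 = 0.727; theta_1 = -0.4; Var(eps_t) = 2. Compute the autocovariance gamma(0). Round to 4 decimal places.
\gamma(0) = 2.4536

Multiply the model equation by X_{t-k} and take expectations. With theta_0 = psi_0 = 1 and psi_j the MA(infinity) weights, this gives
  gamma(k) - sum_i phi_i gamma(k-i) = c_k,
  c_k = sigma^2 * sum_{j=k..q} theta_j psi_{j-k}   (c_k = 0 for k > q),
using gamma(-m) = gamma(m).
psi-weights needed (psi_j = theta_j + sum_i phi_i psi_{j-i}):
  psi_1 = theta_1 + phi_1 = -0.4 + (0.727) = 0.327
Right-hand sides:
  c_0 = sigma^2 (1 + theta_1 psi_1) = 2 * (1 + (-0.4)(0.327)) = 2 * 0.8692 = 1.7384
  c_1 = sigma^2 theta_1 = 2 * (-0.4) = -0.8
  c_2 = 0
Equations for k = 0 and k = 1 (AR order 1):
  gamma(0) = phi_1 gamma(1) + c_0
  gamma(1) = phi_1 gamma(0) + c_1
Substituting the second into the first: gamma(0) (1 - phi_1^2) = c_0 + phi_1 c_1, so
  gamma(0) = (c_0 + phi_1 c_1) / (1 - phi_1^2) = (1.7384 + (0.727)(-0.8)) / (1 - (0.727)^2) = 1.1568 / 0.471471 = 2.453597.
Therefore gamma(0) = 2.4536 (to 4 decimal places).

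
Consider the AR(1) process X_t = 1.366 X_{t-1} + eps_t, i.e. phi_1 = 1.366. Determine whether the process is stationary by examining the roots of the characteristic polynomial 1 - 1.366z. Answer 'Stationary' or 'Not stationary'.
\text{Not stationary}

The AR(p) characteristic polynomial is P(z) = 1 - 1.366z.
Stationarity requires all roots to lie outside the unit circle, i.e. |z| > 1 for every root.
This is linear in z: 1 + (-1.366) z = 0  =>  z = -1/(-1.366) = 0.732064,  |z| = 0.732064.
Moduli of all roots: 0.7321.
All moduli strictly greater than 1? No.
Verdict: Not stationary.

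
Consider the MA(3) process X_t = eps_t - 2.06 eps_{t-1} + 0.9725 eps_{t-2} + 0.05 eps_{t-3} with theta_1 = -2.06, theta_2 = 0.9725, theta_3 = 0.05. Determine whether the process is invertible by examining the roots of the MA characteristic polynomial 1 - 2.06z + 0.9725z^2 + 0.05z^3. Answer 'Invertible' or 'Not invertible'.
\text{Not invertible}

The MA(q) characteristic polynomial is P(z) = 1 - 2.06z + 0.9725z^2 + 0.05z^3.
Invertibility requires all roots to lie outside the unit circle, i.e. |z| > 1 for every root.
Degree 3: look for a simple real root z0 first, then factor out (1 - z/z0) and solve the remaining quadratic.
Testing z0 = 0.8: P(0.8) = 1 + (-2.06)(0.8) + (0.9725)(0.8)^2 + (0.05)(0.8)^3
  = 1 + (-1.648) + (0.6224) + (0.0256) = 0.  So z_0 = 0.8 is a root, |z_0| = 0.8.
Divide out the factor (1 - 1.25 z) = (1 - z/z0) (since 1/z0 = 1.25):
  P(z) = (1 - 1.25 z)(1 + (-0.81) z + (-0.04) z^2)
  [check: z-coef -0.81 - (1.25) = -2.06; z^2-coef -0.04 - (1.25)(-0.81) = 0.9725; z^3-coef -(1.25)(-0.04) = 0.05.]
Remaining roots from the quadratic factor 1 + (-0.81) z + (-0.04) z^2:
  Set 1 + (-0.81) z + (-0.04) z^2 = 0, i.e. a z^2 + b z + c = 0 with a = -0.04, b = -0.81, c = 1.
  Discriminant D = b^2 - 4ac = (-0.81)^2 - 4*(-0.04)*1 = 0.6561 - (-0.16) = 0.8161.
  D >= 0, so the roots are real: z = (-b +/- sqrt(D)) / (2a) = (0.81 +/- 0.903383) / (-0.08).
    z_1 = (0.81 + 0.903383) / (-0.08) = -21.4173,   |z_1| = 21.4173.
    z_2 = (0.81 - 0.903383) / (-0.08) = 1.1673,   |z_2| = 1.1673.
Moduli of all roots: 0.8000, 21.4173, 1.1673.
All moduli strictly greater than 1? No.
Verdict: Not invertible.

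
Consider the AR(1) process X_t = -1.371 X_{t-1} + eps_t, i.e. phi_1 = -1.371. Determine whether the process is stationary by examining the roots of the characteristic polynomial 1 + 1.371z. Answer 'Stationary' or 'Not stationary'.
\text{Not stationary}

The AR(p) characteristic polynomial is P(z) = 1 + 1.371z.
Stationarity requires all roots to lie outside the unit circle, i.e. |z| > 1 for every root.
This is linear in z: 1 + (1.371) z = 0  =>  z = -1/(1.371) = -0.729395,  |z| = 0.729395.
Moduli of all roots: 0.7294.
All moduli strictly greater than 1? No.
Verdict: Not stationary.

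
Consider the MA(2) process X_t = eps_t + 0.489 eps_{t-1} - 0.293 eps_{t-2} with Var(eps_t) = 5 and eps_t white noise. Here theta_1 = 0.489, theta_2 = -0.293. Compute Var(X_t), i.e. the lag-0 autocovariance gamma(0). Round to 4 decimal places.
\gamma(0) = 6.6249

For an MA(q) process X_t = eps_t + sum_i theta_i eps_{t-i} with
Var(eps_t) = sigma^2, the variance is
  gamma(0) = sigma^2 * (1 + sum_i theta_i^2).
  sum_i theta_i^2 = (0.489)^2 + (-0.293)^2 = 0.239121 + 0.085849 = 0.32497.
  gamma(0) = 5 * (1 + 0.32497) = 5 * 1.32497 = 6.62485, which rounds to 6.6249.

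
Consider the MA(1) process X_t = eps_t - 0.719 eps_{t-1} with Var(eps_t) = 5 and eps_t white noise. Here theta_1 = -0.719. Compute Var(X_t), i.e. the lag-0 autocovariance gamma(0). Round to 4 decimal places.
\gamma(0) = 7.5848

For an MA(q) process X_t = eps_t + sum_i theta_i eps_{t-i} with
Var(eps_t) = sigma^2, the variance is
  gamma(0) = sigma^2 * (1 + sum_i theta_i^2).
  sum_i theta_i^2 = (-0.719)^2 = 0.516961.
  gamma(0) = 5 * (1 + 0.516961) = 5 * 1.516961 = 7.584805, which rounds to 7.5848.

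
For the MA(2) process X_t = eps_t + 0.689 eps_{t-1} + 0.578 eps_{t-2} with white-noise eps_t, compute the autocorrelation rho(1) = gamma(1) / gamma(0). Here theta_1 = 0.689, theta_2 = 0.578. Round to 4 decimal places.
\rho(1) = 0.6011

For an MA(q) process with theta_0 = 1, the autocovariance is
  gamma(k) = sigma^2 * sum_{i=0..q-k} theta_i * theta_{i+k},
and rho(k) = gamma(k) / gamma(0). Sigma^2 cancels.
  numerator   = (1)*(0.689) + (0.689)*(0.578) = 1.087242.
  denominator = (1)^2 + (0.689)^2 + (0.578)^2 = 1.808805.
  rho(1) = 1.087242 / 1.808805 = 0.6011.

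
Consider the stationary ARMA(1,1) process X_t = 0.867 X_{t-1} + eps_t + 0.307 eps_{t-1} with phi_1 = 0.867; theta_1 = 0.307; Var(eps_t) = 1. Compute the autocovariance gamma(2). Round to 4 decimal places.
\gamma(2) = 5.1902

Multiply the model equation by X_{t-k} and take expectations. With theta_0 = psi_0 = 1 and psi_j the MA(infinity) weights, this gives
  gamma(k) - sum_i phi_i gamma(k-i) = c_k,
  c_k = sigma^2 * sum_{j=k..q} theta_j psi_{j-k}   (c_k = 0 for k > q),
using gamma(-m) = gamma(m).
psi-weights needed (psi_j = theta_j + sum_i phi_i psi_{j-i}):
  psi_1 = theta_1 + phi_1 = 0.307 + (0.867) = 1.174
Right-hand sides:
  c_0 = sigma^2 (1 + theta_1 psi_1) = 1 * (1 + (0.307)(1.174)) = 1 * 1.360418 = 1.360418
  c_1 = sigma^2 theta_1 = 1 * (0.307) = 0.307
  c_2 = 0
Equations for k = 0 and k = 1 (AR order 1):
  gamma(0) = phi_1 gamma(1) + c_0
  gamma(1) = phi_1 gamma(0) + c_1
Substituting the second into the first: gamma(0) (1 - phi_1^2) = c_0 + phi_1 c_1, so
  gamma(0) = (c_0 + phi_1 c_1) / (1 - phi_1^2) = (1.360418 + (0.867)(0.307)) / (1 - (0.867)^2) = 1.626587 / 0.248311 = 6.550604.
  gamma(1) = phi_1 gamma(0) + c_1 = (0.867)(6.550604) + (0.307) = 5.986374.
For k = 2 (> q): gamma(2) = phi_1 gamma(1) = (0.867)(5.986374) = 5.190186.
Therefore gamma(2) = 5.1902 (to 4 decimal places).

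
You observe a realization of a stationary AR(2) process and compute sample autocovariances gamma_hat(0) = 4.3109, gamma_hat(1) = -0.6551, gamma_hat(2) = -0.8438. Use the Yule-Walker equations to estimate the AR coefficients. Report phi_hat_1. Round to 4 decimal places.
\hat\phi_{1} = -0.1860

The Yule-Walker equations for an AR(p) process read, in matrix form,
  Gamma_p phi = r_p,   with   (Gamma_p)_{ij} = gamma(|i - j|),
                       (r_p)_i = gamma(i),   i,j = 1..p.
Substitute the sample gammas (Toeplitz matrix and right-hand side of size 2):
  Gamma_p = [[4.3109, -0.6551], [-0.6551, 4.3109]]
  r_p     = [-0.6551, -0.8438]
Written out:
  4.3109 phi_1 - 0.6551 phi_2 = -0.6551
  -0.6551 phi_1 + 4.3109 phi_2 = -0.8438
Solve by Cramer's rule:
  det = gamma(0)^2 - gamma(1)^2 = (4.3109)^2 - (-0.6551)^2 = 18.58385881 - 0.42915601 = 18.1547028
  phi_hat_1 = [gamma(1) gamma(0) - gamma(1) gamma(2)] / det = [(-0.6551)(4.3109) - (-0.6551)(-0.8438)] / 18.1547028 = -3.37684397 / 18.1547028 = -0.186
  phi_hat_2 = [gamma(0) gamma(2) - gamma(1)^2] / det = [(4.3109)(-0.8438) - (-0.6551)^2] / 18.1547028 = -4.06669343 / 18.1547028 = -0.224
So phi_hat = [-0.1860, -0.2240].
Therefore phi_hat_1 = -0.1860.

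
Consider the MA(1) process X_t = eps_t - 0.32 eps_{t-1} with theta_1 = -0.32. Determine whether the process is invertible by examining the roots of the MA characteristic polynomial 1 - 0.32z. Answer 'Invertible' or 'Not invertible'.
\text{Invertible}

The MA(q) characteristic polynomial is P(z) = 1 - 0.32z.
Invertibility requires all roots to lie outside the unit circle, i.e. |z| > 1 for every root.
This is linear in z: 1 + (-0.32) z = 0  =>  z = -1/(-0.32) = 3.125,  |z| = 3.125.
Moduli of all roots: 3.1250.
All moduli strictly greater than 1? Yes.
Verdict: Invertible.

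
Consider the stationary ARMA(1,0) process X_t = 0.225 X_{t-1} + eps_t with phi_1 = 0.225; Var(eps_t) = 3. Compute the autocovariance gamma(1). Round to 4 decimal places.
\gamma(1) = 0.7110

Multiply the model equation by X_{t-k} and take expectations. With theta_0 = psi_0 = 1 and psi_j the MA(infinity) weights, this gives
  gamma(k) - sum_i phi_i gamma(k-i) = c_k,
  c_k = sigma^2 * sum_{j=k..q} theta_j psi_{j-k}   (c_k = 0 for k > q),
using gamma(-m) = gamma(m).
Pure AR (q = 0): c_0 = sigma^2 = 3, c_k = 0 for k >= 1.
Equations for k = 0 and k = 1 (AR order 1):
  gamma(0) = phi_1 gamma(1) + c_0
  gamma(1) = phi_1 gamma(0) + c_1
Substituting the second into the first: gamma(0) (1 - phi_1^2) = c_0 + phi_1 c_1, so
  gamma(0) = c_0 / (1 - phi_1^2) = 3 / (1 - (0.225)^2) = 3 / 0.949375 = 3.159974.
  gamma(1) = phi_1 gamma(0) = (0.225)(3.159974) = 0.710994.
Therefore gamma(1) = 0.7110 (to 4 decimal places).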